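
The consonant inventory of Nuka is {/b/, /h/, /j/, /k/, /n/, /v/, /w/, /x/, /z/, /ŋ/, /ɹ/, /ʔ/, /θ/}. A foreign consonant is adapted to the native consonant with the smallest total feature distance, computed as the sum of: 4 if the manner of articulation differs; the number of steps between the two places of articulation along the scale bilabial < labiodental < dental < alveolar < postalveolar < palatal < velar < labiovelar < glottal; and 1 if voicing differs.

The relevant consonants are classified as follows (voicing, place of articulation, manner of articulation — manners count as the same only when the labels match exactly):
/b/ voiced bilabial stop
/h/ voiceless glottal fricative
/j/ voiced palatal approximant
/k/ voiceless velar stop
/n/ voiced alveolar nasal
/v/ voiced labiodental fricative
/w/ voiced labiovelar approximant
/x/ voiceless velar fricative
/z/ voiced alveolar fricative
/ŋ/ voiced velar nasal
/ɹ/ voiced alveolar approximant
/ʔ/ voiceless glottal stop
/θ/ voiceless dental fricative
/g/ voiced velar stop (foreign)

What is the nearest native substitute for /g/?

/k/ is closest: same manner (stop), place distance 0 (velar→velar), voicing differs (+1); total 1. Next closest is /ʔ/ at distance 3.

k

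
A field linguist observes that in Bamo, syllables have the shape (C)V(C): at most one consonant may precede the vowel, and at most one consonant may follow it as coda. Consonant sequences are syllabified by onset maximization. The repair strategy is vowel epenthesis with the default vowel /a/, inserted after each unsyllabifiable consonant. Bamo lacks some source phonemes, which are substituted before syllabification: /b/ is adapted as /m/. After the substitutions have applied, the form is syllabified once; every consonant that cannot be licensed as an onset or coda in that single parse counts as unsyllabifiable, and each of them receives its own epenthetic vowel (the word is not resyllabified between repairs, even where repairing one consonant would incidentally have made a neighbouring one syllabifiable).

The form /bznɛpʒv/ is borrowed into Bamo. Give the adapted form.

mazanɛpʒava

Substitution: /b/ → /m/, giving /mznɛpʒv/.
Syllabifying with onset maximization leaves /m/, /z/, /ʒ/, /v/ stranded (at most one coda consonant is licensed; onsets are limited to one consonant).
Each unlicensed consonant becomes the onset of a new syllable: /m/ → /ma/, /z/ → /za/, /ʒ/ → /ʒa/, /v/ → /va/.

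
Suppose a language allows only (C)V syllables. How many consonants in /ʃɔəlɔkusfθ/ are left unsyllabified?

Under (C)V, the unsyllabifiable consonants are /s/, /f/, /θ/ (no codas are permitted; onsets are limited to one consonant).

3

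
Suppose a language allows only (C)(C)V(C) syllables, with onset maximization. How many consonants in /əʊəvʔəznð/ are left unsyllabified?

2

Syllabifying with onset maximization leaves /n/, /ð/ stranded (at most one coda consonant is licensed; onsets may contain at most 2 consonants).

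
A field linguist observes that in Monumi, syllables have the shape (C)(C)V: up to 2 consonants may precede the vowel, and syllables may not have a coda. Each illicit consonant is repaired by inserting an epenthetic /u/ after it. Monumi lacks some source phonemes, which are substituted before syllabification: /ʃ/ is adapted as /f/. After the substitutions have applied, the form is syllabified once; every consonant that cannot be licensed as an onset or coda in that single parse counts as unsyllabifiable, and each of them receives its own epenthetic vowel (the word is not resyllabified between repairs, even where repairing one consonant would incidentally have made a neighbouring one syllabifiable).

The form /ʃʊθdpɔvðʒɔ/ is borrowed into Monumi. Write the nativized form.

fʊθudpɔvuðʒɔ

Substitution: /ʃ/ → /f/, giving /fʊθdpɔvðʒɔ/.
Syllabifying with onset maximization leaves /θ/, /v/ stranded (no codas are permitted; onsets may contain at most 2 consonants).
Inserting the epenthetic vowel yields /θ/ → /θu/, /v/ → /vu/.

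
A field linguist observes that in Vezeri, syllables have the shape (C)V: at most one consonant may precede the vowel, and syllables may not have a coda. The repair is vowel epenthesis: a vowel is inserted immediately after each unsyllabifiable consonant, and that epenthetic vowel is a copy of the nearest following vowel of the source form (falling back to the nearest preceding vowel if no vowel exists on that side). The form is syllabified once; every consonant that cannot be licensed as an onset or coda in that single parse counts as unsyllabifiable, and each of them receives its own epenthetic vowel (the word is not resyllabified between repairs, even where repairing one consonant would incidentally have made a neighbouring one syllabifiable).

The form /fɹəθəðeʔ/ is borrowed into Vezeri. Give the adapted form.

fəɹəθəðeʔe

The consonants /f/, /ʔ/ cannot be parsed into a legal (C)V syllable (no codas are permitted; onsets are limited to one consonant).
Inserting the epenthetic vowel yields /f/ → /fə/, /ʔ/ → /ʔe/.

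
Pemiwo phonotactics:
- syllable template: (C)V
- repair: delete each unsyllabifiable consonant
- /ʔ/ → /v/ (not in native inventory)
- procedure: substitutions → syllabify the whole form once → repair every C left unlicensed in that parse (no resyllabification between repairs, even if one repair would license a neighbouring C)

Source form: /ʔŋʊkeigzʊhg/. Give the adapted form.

ŋʊkeizʊ

Substitution: /ʔ/ → /v/, giving /vŋʊkeigzʊhg/.
Syllabifying with onset maximization leaves /v/, /g/, /h/, /g/ stranded (no codas are permitted; onsets are limited to one consonant).
Each unlicensed consonant is deleted: /v/, /g/, /h/, /g/.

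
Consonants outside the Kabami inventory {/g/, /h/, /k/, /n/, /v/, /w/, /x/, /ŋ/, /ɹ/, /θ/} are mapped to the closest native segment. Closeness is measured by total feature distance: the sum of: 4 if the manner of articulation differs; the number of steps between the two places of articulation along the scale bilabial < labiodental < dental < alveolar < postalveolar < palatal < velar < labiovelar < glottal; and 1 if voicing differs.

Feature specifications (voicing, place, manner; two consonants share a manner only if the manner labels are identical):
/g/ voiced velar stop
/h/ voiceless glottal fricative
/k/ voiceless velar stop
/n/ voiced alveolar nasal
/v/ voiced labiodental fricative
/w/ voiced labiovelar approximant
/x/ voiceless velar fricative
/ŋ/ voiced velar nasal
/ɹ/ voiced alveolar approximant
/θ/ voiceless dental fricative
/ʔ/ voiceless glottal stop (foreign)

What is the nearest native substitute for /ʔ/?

/k/ is closest: same manner (stop), place distance 2 (glottal→velar), same voicing; total 2. Next closest is /g/ at distance 3.

k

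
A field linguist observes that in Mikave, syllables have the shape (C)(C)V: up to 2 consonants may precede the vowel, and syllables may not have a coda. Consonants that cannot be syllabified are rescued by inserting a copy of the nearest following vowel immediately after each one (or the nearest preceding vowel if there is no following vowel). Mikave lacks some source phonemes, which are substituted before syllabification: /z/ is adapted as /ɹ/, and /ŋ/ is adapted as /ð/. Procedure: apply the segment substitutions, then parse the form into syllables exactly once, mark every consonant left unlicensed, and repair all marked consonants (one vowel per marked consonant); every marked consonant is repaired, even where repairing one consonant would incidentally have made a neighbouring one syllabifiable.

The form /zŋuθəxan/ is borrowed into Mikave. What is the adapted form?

ɹðuθəxana

Substitution: /z/ → /ɹ/, /ŋ/ → /ð/, giving /ɹðuθəxan/.
Under (C)(C)V, the unsyllabifiable consonants are /n/ (no codas are permitted; onsets may contain at most 2 consonants).
Inserting the epenthetic vowel yields /n/ → /na/.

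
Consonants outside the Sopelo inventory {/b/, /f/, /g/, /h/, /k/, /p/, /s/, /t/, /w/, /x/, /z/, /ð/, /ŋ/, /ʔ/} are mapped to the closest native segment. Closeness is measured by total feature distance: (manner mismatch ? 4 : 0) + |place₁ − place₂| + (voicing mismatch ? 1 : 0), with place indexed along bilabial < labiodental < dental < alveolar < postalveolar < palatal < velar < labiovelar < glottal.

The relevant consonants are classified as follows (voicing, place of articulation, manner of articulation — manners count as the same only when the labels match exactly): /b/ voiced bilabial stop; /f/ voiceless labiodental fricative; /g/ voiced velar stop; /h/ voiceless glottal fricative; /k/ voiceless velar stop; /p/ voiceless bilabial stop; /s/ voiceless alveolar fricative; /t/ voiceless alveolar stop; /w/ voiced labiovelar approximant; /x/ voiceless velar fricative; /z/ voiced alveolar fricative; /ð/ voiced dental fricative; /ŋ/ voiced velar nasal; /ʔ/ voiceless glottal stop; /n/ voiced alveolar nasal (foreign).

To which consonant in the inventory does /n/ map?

/ŋ/ is closest: same manner (nasal), place distance 3 (alveolar→velar), same voicing; total 3. Next closest is /z/ at distance 4.

ŋ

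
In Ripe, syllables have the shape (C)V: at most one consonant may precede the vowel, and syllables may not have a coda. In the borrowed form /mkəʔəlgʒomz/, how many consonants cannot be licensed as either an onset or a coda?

5

Syllabifying with onset maximization leaves /m/, /l/, /g/, /m/, /z/ stranded (no codas are permitted; onsets are limited to one consonant).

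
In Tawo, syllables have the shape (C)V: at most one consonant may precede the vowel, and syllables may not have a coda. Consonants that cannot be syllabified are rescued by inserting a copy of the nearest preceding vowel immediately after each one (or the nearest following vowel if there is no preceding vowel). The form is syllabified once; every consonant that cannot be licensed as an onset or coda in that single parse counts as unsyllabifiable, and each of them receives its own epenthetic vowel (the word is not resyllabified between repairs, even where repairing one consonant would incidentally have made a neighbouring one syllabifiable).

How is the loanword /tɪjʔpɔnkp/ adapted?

tɪjɪʔɪpɔnɔkɔpɔ

Under (C)V, the unsyllabifiable consonants are /j/, /ʔ/, /n/, /k/, /p/ (no codas are permitted; onsets are limited to one consonant).
Each unlicensed consonant becomes the onset of a new syllable: /j/ → /jɪ/, /ʔ/ → /ʔɪ/, /n/ → /nɔ/, /k/ → /kɔ/, /p/ → /pɔ/.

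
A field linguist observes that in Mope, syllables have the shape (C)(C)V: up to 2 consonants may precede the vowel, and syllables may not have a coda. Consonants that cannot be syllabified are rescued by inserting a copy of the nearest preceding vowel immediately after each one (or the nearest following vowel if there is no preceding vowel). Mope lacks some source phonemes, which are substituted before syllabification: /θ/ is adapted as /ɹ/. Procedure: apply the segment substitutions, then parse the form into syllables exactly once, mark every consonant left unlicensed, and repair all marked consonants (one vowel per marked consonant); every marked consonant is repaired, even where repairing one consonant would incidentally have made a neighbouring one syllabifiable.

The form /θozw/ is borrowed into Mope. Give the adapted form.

Substitution: /θ/ → /ɹ/, giving /ɹozw/.
Syllabifying with onset maximization leaves /z/, /w/ stranded (no codas are permitted; onsets may contain at most 2 consonants).
Each unlicensed consonant becomes the onset of a new syllable: /z/ → /zo/, /w/ → /wo/.

ɹozowo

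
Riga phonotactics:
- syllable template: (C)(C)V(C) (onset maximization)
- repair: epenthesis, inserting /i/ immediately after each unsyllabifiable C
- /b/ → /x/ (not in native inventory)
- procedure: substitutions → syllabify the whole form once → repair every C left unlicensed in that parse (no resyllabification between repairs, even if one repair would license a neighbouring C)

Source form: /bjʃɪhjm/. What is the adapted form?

Substitution: /b/ → /x/, giving /xjʃɪhjm/.
Under (C)(C)V(C), the unsyllabifiable consonants are /x/, /j/, /m/ (at most one coda consonant is licensed; onsets may contain at most 2 consonants).
Epenthesis after each stranded consonant: /x/ → /xi/, /j/ → /ji/, /m/ → /mi/.

xijʃɪhjimi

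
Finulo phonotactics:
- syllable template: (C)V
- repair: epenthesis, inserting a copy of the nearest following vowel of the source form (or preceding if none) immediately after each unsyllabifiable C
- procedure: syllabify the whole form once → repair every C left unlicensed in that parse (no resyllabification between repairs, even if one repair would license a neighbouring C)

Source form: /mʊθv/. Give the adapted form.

Under (C)V, the unsyllabifiable consonants are /θ/, /v/ (no codas are permitted; onsets are limited to one consonant).
Each unlicensed consonant becomes the onset of a new syllable: /θ/ → /θʊ/, /v/ → /vʊ/.

mʊθʊvʊ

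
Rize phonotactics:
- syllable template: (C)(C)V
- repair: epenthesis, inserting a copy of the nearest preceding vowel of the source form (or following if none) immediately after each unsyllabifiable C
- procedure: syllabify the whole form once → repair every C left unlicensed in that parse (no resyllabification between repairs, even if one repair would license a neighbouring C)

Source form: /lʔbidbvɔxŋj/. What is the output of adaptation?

The consonants /l/, /d/, /x/, /ŋ/, /j/ cannot be parsed into a legal (C)(C)V syllable (no codas are permitted; onsets may contain at most 2 consonants).
Each unlicensed consonant becomes the onset of a new syllable: /l/ → /li/, /d/ → /di/, /x/ → /xɔ/, /ŋ/ → /ŋɔ/, /j/ → /jɔ/.

liʔbidibvɔxɔŋɔjɔ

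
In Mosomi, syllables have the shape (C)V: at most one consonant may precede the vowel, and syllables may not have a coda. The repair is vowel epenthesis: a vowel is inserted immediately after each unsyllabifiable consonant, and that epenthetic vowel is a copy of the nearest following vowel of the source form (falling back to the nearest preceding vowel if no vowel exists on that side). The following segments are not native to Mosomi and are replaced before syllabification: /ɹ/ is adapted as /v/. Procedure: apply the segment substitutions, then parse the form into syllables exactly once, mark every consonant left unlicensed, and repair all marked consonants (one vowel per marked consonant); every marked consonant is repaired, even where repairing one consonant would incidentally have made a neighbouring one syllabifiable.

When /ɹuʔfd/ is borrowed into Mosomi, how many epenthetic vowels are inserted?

After substitution the input is /vuʔfd/.
The unsyllabifiable consonants are /ʔ/, /f/, /d/; each receives one epenthetic vowel.

3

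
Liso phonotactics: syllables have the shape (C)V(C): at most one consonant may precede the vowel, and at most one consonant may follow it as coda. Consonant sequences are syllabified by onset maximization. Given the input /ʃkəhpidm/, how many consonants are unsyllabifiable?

2

Syllabifying with onset maximization leaves /ʃ/, /m/ stranded (at most one coda consonant is licensed; onsets are limited to one consonant).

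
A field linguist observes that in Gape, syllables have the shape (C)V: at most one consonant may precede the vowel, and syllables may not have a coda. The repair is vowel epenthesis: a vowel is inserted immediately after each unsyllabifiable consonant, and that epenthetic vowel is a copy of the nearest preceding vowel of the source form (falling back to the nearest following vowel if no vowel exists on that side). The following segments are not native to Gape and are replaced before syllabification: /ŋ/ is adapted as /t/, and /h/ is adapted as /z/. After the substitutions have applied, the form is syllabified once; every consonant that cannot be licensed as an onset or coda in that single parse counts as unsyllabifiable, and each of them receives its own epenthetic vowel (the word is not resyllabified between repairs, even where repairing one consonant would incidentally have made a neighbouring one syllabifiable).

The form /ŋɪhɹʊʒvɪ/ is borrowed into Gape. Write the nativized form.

tɪzɪɹʊʒʊvɪ

Substitution: /ŋ/ → /t/, /h/ → /z/, giving /tɪzɹʊʒvɪ/.
Under (C)V, the unsyllabifiable consonants are /z/, /ʒ/ (no codas are permitted; onsets are limited to one consonant).
Each unlicensed consonant becomes the onset of a new syllable: /z/ → /zɪ/, /ʒ/ → /ʒʊ/.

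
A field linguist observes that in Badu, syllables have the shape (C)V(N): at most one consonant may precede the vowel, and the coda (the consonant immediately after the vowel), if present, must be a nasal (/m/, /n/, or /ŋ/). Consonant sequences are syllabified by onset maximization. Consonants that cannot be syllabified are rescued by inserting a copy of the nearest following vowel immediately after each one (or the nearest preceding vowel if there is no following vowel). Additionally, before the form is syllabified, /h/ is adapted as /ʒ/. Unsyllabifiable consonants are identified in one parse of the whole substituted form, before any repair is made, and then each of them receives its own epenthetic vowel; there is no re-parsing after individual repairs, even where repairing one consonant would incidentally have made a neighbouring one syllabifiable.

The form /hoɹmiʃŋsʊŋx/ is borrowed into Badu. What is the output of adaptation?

Substitution: /h/ → /ʒ/, giving /ʒoɹmiʃŋsʊŋx/.
Under (C)V(N), the unsyllabifiable consonants are /ɹ/, /ʃ/, /ŋ/, /x/ (only a nasal (/m/, /n/, or /ŋ/) is licensed in coda position; onsets are limited to one consonant).
Inserting the epenthetic vowel yields /ɹ/ → /ɹi/, /ʃ/ → /ʃʊ/, /ŋ/ → /ŋʊ/, /x/ → /xʊ/.

ʒoɹimiʃʊŋʊsʊŋxʊ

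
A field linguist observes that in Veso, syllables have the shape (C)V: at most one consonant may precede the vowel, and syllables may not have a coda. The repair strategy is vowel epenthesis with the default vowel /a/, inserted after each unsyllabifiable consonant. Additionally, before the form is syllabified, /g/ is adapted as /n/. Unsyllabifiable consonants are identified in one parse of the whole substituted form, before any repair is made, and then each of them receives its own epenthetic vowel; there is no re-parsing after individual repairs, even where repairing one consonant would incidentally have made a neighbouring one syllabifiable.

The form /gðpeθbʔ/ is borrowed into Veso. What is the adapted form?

Substitution: /g/ → /n/, giving /nðpeθbʔ/.
Under (C)V, the unsyllabifiable consonants are /n/, /ð/, /θ/, /b/, /ʔ/ (no codas are permitted; onsets are limited to one consonant).
Inserting the epenthetic vowel yields /n/ → /na/, /ð/ → /ða/, /θ/ → /θa/, /b/ → /ba/, /ʔ/ → /ʔa/.

naðapeθabaʔa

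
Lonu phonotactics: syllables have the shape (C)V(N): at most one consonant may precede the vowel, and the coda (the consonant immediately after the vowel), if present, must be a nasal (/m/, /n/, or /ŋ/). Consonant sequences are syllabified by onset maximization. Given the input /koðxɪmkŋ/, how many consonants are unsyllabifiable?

3

The consonants /ð/, /k/, /ŋ/ cannot be parsed into a legal (C)V(N) syllable (only a nasal (/m/, /n/, or /ŋ/) is licensed in coda position; onsets are limited to one consonant).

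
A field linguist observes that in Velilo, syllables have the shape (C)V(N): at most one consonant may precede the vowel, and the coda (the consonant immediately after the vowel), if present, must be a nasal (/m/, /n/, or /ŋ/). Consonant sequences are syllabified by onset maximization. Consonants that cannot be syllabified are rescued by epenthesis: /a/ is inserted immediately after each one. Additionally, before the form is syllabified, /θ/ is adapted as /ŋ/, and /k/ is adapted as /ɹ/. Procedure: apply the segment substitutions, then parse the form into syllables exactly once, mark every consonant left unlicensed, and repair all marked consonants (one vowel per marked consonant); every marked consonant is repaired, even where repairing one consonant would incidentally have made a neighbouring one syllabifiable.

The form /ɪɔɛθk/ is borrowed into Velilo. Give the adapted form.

Substitution: /θ/ → /ŋ/, /k/ → /ɹ/, giving /ɪɔɛŋɹ/.
Under (C)V(N), the unsyllabifiable consonants are /ɹ/ (only a nasal (/m/, /n/, or /ŋ/) is licensed in coda position; onsets are limited to one consonant).
Epenthesis after each stranded consonant: /ɹ/ → /ɹa/.

ɪɔɛŋɹa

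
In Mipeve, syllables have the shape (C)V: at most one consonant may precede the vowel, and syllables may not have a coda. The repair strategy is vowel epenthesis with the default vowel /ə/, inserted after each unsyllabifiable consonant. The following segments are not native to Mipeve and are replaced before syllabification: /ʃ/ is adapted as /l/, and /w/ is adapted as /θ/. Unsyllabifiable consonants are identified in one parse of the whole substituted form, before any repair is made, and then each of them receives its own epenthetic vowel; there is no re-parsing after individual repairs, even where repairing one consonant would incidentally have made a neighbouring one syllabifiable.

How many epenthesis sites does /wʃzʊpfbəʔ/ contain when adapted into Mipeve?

After substitution the input is /θlzʊpfbəʔ/.
The unsyllabifiable consonants are /θ/, /l/, /p/, /f/, /ʔ/; each receives one epenthetic vowel.

5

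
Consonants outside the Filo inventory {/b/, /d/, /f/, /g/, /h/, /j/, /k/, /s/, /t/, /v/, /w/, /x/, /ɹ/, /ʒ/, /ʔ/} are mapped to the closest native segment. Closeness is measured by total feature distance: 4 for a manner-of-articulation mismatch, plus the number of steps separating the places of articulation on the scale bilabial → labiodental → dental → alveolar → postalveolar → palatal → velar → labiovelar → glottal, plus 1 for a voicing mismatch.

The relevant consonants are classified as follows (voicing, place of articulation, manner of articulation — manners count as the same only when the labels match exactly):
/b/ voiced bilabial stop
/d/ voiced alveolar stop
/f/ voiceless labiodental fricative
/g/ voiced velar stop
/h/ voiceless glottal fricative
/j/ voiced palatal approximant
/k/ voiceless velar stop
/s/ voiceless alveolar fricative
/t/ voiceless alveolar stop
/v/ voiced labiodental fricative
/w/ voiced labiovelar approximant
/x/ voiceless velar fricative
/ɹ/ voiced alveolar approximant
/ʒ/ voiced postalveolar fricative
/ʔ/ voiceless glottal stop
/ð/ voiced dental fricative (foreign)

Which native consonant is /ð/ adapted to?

v

/v/ is closest: same manner (fricative), place distance 1 (dental→labiodental), same voicing; total 1. Next closest is /f/ at distance 2.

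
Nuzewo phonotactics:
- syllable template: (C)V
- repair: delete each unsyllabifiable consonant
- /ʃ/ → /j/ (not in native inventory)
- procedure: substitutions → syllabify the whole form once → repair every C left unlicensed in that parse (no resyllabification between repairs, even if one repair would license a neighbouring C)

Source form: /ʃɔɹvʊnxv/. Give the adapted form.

jɔvʊ

Substitution: /ʃ/ → /j/, giving /jɔɹvʊnxv/.
Syllabifying with onset maximization leaves /ɹ/, /n/, /x/, /v/ stranded (no codas are permitted; onsets are limited to one consonant).
Deletion applies to /ɹ/, /n/, /x/, /v/.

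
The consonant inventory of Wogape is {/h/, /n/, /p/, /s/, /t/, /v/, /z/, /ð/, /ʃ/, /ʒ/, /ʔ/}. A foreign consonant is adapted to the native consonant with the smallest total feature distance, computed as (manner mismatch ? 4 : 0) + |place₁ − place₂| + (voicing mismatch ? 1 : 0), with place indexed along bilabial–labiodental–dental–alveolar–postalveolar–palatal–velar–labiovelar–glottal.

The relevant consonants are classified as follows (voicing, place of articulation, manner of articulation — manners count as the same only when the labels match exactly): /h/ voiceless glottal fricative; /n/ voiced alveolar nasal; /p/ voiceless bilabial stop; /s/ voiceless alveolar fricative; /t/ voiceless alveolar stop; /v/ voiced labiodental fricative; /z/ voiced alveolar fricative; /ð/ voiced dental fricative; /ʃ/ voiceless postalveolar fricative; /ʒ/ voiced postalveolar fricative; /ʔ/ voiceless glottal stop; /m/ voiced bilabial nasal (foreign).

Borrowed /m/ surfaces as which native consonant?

/n/ is closest: same manner (nasal), place distance 3 (bilabial→alveolar), same voicing; total 3. Next closest is /p/ at distance 5.

n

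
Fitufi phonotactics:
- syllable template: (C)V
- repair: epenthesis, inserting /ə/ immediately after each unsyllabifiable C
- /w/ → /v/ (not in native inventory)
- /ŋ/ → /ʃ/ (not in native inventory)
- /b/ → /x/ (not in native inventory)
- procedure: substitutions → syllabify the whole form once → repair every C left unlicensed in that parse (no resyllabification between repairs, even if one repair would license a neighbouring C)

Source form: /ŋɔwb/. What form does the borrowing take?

ʃɔvəxə

Substitution: /ŋ/ → /ʃ/, /w/ → /v/, /b/ → /x/, giving /ʃɔvx/.
Under (C)V, the unsyllabifiable consonants are /v/, /x/ (no codas are permitted; onsets are limited to one consonant).
Inserting the epenthetic vowel yields /v/ → /və/, /x/ → /xə/.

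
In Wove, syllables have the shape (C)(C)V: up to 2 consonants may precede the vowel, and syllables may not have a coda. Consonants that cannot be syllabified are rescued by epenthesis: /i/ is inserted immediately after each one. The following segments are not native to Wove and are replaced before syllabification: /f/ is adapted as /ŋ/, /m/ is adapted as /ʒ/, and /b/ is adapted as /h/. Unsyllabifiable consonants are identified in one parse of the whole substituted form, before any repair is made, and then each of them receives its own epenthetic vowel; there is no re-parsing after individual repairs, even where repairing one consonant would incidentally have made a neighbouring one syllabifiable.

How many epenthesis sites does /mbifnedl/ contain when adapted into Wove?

2

After substitution the input is /ʒhiŋnedl/.
The unsyllabifiable consonants are /d/, /l/; each receives one epenthetic vowel.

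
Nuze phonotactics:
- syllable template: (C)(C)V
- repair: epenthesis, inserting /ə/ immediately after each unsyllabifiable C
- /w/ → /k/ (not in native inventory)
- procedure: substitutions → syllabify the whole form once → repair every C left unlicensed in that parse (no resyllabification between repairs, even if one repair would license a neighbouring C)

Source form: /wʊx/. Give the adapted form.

kʊxə

Substitution: /w/ → /k/, giving /kʊx/.
The consonants /x/ cannot be parsed into a legal (C)(C)V syllable (no codas are permitted; onsets may contain at most 2 consonants).
Inserting the epenthetic vowel yields /x/ → /xə/.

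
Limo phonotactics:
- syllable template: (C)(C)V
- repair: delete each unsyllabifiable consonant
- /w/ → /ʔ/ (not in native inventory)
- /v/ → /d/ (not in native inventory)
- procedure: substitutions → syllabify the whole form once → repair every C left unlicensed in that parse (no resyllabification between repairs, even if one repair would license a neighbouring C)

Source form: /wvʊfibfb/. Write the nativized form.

ʔdʊfi

Substitution: /w/ → /ʔ/, /v/ → /d/, giving /ʔdʊfibfb/.
The consonants /b/, /f/, /b/ cannot be parsed into a legal (C)(C)V syllable (no codas are permitted; onsets may contain at most 2 consonants).
Each unlicensed consonant is deleted: /b/, /f/, /b/.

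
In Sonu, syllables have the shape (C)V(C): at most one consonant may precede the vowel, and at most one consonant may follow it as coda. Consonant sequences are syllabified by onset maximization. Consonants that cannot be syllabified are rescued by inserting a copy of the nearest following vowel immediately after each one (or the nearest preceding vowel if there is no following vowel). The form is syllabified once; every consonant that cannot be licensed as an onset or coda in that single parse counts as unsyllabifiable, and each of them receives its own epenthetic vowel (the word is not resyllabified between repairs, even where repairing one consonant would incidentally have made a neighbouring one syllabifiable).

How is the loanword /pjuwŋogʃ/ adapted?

pujuwŋogʃo

The consonants /p/, /ʃ/ cannot be parsed into a legal (C)V(C) syllable (at most one coda consonant is licensed; onsets are limited to one consonant).
Each unlicensed consonant becomes the onset of a new syllable: /p/ → /pu/, /ʃ/ → /ʃo/.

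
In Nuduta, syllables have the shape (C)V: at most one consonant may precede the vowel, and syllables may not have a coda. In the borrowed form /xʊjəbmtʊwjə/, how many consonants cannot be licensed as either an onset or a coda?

The consonants /b/, /m/, /w/ cannot be parsed into a legal (C)V syllable (no codas are permitted; onsets are limited to one consonant).

3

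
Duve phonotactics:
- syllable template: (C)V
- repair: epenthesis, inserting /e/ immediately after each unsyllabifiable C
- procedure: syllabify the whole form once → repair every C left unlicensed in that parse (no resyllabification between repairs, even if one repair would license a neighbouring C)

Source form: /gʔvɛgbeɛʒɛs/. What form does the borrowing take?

geʔevɛgebeɛʒɛse

The consonants /g/, /ʔ/, /g/, /s/ cannot be parsed into a legal (C)V syllable (no codas are permitted; onsets are limited to one consonant).
Each unlicensed consonant becomes the onset of a new syllable: /g/ → /ge/, /ʔ/ → /ʔe/, /g/ → /ge/, /s/ → /se/.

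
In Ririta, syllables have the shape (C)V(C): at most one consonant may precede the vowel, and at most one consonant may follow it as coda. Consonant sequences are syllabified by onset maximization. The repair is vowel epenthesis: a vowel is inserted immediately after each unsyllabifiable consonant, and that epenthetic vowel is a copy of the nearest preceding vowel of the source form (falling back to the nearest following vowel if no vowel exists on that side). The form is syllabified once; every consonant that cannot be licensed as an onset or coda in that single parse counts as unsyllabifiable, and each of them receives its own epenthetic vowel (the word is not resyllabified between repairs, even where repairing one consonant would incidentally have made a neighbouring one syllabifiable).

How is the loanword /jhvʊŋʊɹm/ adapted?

jʊhʊvʊŋʊɹmʊ

The consonants /j/, /h/, /m/ cannot be parsed into a legal (C)V(C) syllable (at most one coda consonant is licensed; onsets are limited to one consonant).
Inserting the epenthetic vowel yields /j/ → /jʊ/, /h/ → /hʊ/, /m/ → /mʊ/.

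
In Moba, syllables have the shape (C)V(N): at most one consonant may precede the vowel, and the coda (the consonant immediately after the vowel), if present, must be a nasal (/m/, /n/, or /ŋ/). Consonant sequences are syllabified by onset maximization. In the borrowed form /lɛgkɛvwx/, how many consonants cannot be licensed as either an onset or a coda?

4

Under (C)V(N), the unsyllabifiable consonants are /g/, /v/, /w/, /x/ (only a nasal (/m/, /n/, or /ŋ/) is licensed in coda position; onsets are limited to one consonant).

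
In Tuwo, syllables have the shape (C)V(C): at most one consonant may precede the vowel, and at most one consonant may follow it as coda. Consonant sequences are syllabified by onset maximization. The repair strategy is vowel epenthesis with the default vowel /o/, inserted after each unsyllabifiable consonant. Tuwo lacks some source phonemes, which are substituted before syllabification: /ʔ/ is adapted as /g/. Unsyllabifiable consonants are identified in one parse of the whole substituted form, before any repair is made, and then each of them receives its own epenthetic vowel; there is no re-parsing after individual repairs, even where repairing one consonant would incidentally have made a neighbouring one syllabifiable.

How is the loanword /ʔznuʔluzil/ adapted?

gozonugluzil

Substitution: /ʔ/ → /g/, giving /gznugluzil/.
Under (C)V(C), the unsyllabifiable consonants are /g/, /z/ (at most one coda consonant is licensed; onsets are limited to one consonant).
Epenthesis after each stranded consonant: /g/ → /go/, /z/ → /zo/.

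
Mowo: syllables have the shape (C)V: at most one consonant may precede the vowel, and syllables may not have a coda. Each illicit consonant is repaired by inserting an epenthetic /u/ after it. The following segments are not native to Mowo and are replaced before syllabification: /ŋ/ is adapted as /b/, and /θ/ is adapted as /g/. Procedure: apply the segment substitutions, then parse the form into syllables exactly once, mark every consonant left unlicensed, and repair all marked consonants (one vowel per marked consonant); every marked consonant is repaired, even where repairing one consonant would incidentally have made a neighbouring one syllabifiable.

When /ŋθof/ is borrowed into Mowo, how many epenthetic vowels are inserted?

2

After substitution the input is /bgof/.
The unsyllabifiable consonants are /b/, /f/; each receives one epenthetic vowel.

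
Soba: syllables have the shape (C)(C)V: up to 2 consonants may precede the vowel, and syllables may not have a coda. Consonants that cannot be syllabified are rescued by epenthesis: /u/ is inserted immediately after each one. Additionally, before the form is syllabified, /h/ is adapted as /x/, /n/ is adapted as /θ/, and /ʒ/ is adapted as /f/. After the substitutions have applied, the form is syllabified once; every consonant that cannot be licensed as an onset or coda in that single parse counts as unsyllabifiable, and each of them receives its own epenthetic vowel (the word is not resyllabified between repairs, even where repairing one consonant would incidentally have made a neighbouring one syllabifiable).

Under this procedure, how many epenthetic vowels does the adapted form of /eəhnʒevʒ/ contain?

After substitution the input is /eəxθfevf/.
The unsyllabifiable consonants are /x/, /v/, /f/; each receives one epenthetic vowel.

3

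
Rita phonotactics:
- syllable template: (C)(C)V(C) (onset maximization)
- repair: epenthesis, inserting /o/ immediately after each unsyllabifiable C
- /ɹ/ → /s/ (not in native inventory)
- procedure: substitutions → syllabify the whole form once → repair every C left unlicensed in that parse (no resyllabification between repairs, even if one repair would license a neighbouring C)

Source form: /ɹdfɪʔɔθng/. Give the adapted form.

Substitution: /ɹ/ → /s/, giving /sdfɪʔɔθng/.
The consonants /s/, /n/, /g/ cannot be parsed into a legal (C)(C)V(C) syllable (at most one coda consonant is licensed; onsets may contain at most 2 consonants).
Inserting the epenthetic vowel yields /s/ → /so/, /n/ → /no/, /g/ → /go/.

sodfɪʔɔθnogo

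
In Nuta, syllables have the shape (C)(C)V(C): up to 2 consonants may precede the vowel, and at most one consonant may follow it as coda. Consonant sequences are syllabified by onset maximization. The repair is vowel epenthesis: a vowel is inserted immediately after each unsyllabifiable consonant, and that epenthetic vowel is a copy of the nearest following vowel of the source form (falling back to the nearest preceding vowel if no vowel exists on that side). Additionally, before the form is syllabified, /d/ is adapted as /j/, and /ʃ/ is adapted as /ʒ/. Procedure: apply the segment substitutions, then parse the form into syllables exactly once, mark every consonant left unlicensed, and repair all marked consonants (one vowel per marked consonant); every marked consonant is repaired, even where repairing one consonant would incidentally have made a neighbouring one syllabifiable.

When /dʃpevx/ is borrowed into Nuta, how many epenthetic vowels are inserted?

After substitution the input is /jʒpevx/.
The unsyllabifiable consonants are /j/, /x/; each receives one epenthetic vowel.

2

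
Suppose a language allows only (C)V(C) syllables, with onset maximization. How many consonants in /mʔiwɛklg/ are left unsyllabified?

The consonants /m/, /l/, /g/ cannot be parsed into a legal (C)V(C) syllable (at most one coda consonant is licensed; onsets are limited to one consonant).

3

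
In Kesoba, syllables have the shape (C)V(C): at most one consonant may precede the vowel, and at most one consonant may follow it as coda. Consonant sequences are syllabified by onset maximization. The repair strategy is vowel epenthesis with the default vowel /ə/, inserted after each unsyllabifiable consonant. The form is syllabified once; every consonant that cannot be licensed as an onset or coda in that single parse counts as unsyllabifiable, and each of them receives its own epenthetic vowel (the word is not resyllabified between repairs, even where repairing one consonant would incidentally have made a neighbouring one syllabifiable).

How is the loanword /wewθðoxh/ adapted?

Syllabifying with onset maximization leaves /θ/, /h/ stranded (at most one coda consonant is licensed; onsets are limited to one consonant).
Inserting the epenthetic vowel yields /θ/ → /θə/, /h/ → /hə/.

wewθəðoxhə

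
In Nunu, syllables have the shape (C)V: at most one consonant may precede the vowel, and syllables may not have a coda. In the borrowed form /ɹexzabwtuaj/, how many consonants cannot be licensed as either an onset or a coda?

4

The consonants /x/, /b/, /w/, /j/ cannot be parsed into a legal (C)V syllable (no codas are permitted; onsets are limited to one consonant).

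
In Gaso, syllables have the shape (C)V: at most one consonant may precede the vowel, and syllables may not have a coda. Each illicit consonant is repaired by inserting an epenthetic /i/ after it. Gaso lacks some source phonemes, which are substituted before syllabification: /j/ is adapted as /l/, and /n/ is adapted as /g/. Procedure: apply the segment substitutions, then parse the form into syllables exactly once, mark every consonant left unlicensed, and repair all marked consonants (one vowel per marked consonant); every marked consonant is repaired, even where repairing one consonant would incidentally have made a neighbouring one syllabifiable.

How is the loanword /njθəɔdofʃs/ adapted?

giliθəɔdofiʃisi

Substitution: /n/ → /g/, /j/ → /l/, giving /glθəɔdofʃs/.
Syllabifying with onset maximization leaves /g/, /l/, /f/, /ʃ/, /s/ stranded (no codas are permitted; onsets are limited to one consonant).
Epenthesis after each stranded consonant: /g/ → /gi/, /l/ → /li/, /f/ → /fi/, /ʃ/ → /ʃi/, /s/ → /si/.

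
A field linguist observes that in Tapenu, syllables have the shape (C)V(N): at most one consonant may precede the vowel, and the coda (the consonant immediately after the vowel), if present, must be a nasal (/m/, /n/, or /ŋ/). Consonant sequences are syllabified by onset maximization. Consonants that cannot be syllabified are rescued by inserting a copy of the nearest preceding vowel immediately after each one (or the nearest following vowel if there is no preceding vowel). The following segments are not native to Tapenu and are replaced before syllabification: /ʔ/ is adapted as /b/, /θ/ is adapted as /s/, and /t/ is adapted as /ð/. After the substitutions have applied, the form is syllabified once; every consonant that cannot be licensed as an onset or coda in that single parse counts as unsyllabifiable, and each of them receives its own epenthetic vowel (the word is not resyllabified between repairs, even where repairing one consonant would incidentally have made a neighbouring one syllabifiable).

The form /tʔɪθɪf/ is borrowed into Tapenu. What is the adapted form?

Substitution: /t/ → /ð/, /ʔ/ → /b/, /θ/ → /s/, giving /ðbɪsɪf/.
Syllabifying with onset maximization leaves /ð/, /f/ stranded (only a nasal (/m/, /n/, or /ŋ/) is licensed in coda position; onsets are limited to one consonant).
Epenthesis after each stranded consonant: /ð/ → /ðɪ/, /f/ → /fɪ/.

ðɪbɪsɪfɪ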